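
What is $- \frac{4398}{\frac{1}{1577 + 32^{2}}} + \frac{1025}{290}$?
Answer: $- \frac{663473279}{58} \approx -1.1439 \cdot 10^{7}$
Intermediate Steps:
$- \frac{4398}{\frac{1}{1577 + 32^{2}}} + \frac{1025}{290} = - \frac{4398}{\frac{1}{1577 + 1024}} + 1025 \cdot \frac{1}{290} = - \frac{4398}{\frac{1}{2601}} + \frac{205}{58} = - 4398 \frac{1}{\frac{1}{2601}} + \frac{205}{58} = \left(-4398\right) 2601 + \frac{205}{58} = -11439198 + \frac{205}{58} = - \frac{663473279}{58}$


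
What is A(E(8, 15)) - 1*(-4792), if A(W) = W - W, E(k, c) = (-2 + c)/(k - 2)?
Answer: 4792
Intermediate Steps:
E(k, c) = (-2 + c)/(-2 + k)
A(W) = 0
A(E(8, 15)) - 1*(-4792) = 0 - 1*(-4792) = 0 + 4792 = 4792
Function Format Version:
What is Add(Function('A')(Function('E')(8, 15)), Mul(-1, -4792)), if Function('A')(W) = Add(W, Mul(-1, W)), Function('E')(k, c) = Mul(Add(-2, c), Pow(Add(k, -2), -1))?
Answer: 4792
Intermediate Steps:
Function('E')(k, c) = Mul(Pow(Add(-2, k), -1), Add(-2, c)) (Function('E')(k, c) = Mul(Add(-2, c), Pow(Add(-2, k), -1)) = Mul(Pow(Add(-2, k), -1), Add(-2, c)))
Function('A')(W) = 0
Add(Function('A')(Function('E')(8, 15)), Mul(-1, -4792)) = Add(0, Mul(-1, -4792)) = Add(0, 4792) = 4792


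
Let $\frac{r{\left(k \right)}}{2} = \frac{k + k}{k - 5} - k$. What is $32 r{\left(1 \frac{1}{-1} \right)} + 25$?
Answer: $\frac{331}{3} \approx 110.33$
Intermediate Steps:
$r{\left(k \right)} = - 2 k + \frac{4 k}{-5 + k}$ ($r{\left(k \right)} = 2 \left(\frac{k + k}{k - 5} - k\right) = 2 \left(\frac{2 k}{-5 + k} - k\right) = 2 \left(- k + \frac{2 k}{-5 + k}\right) = - 2 k + \frac{4 k}{-5 + k}$)
$32 r{\left(1 \frac{1}{-1} \right)} + 25 = 32 \frac{2 \cdot 1 \frac{1}{-1} \left(7 - 1 \frac{1}{-1}\right)}{-5 + 1 \frac{1}{-1}} + 25 = 32 \frac{2 \cdot 1 \left(-1\right) \left(7 - 1 \left(-1\right)\right)}{-5 + 1 \left(-1\right)} + 25 = 32 \cdot 2 \left(-1\right) \frac{1}{-5 - 1} \left(7 - -1\right) + 25 = 32 \cdot 2 \left(-1\right) \frac{1}{-6} \left(7 + 1\right) + 25 = 32 \cdot 2 \left(-1\right) \left(- \frac{1}{6}\right) 8 + 25 = 32 \cdot \frac{8}{3} + 25 = \frac{256}{3} + 25 = \frac{331}{3}$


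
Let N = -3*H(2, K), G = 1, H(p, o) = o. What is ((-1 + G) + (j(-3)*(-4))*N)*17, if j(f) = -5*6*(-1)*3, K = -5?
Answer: -91800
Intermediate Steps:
N = 15 (N = -3*(-5) = 15)
j(f) = 90 (j(f) = -(-30)*3 = -5*(-18) = 90)
((-1 + G) + (j(-3)*(-4))*N)*17 = ((-1 + 1) + (90*(-4))*15)*17 = (0 - 360*15)*17 = (0 - 5400)*17 = -5400*17 = -91800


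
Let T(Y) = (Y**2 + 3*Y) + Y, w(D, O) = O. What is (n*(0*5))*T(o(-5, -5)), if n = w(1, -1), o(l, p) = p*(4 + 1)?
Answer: 0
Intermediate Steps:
o(l, p) = 5*p (o(l, p) = p*5 = 5*p)
n = -1
T(Y) = Y**2 + 4*Y
(n*(0*5))*T(o(-5, -5)) = (-0*5)*((5*(-5))*(4 + 5*(-5))) = (-1*0)*(-25*(4 - 25)) = 0*(-25*(-21)) = 0*525 = 0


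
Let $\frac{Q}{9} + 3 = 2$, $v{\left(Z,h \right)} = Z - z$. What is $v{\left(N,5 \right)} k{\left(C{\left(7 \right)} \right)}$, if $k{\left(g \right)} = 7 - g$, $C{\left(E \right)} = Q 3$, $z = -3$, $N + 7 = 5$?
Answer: $34$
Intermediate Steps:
$N = -2$ ($N = -7 + 5 = -2$)
$v{\left(Z,h \right)} = 3 + Z$ ($v{\left(Z,h \right)} = Z - -3 = Z + 3 = 3 + Z$)
$Q = -9$ ($Q = -27 + 9 \cdot 2 = -27 + 18 = -9$)
$C{\left(E \right)} = -27$ ($C{\left(E \right)} = \left(-9\right) 3 = -27$)
$v{\left(N,5 \right)} k{\left(C{\left(7 \right)} \right)} = \left(3 - 2\right) \left(7 - -27\right) = 1 \left(7 + 27\right) = 1 \cdot 34 = 34$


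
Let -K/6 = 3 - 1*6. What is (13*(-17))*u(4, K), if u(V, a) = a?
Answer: -3978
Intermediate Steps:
K = 18 (K = -6*(3 - 1*6) = -6*(3 - 6) = -6*(-3) = 18)
(13*(-17))*u(4, K) = (13*(-17))*18 = -221*18 = -3978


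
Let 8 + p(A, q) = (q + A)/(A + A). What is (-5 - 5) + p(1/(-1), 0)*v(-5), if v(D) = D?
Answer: 55/2 ≈ 27.500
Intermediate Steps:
p(A, q) = -8 + (A + q)/(2*A) (p(A, q) = -8 + (q + A)/(A + A) = -8 + (A + q)/((2*A)) = -8 + (A + q)*(1/(2*A)) = -8 + (A + q)/(2*A))
(-5 - 5) + p(1/(-1), 0)*v(-5) = (-5 - 5) + ((0 - 15/(-1))/(2*(1/(-1))))*(-5) = -10 + ((1/2)*(0 - 15*(-1))/(-1))*(-5) = -10 + ((1/2)*(-1)*(0 + 15))*(-5) = -10 + ((1/2)*(-1)*15)*(-5) = -10 - 15/2*(-5) = -10 + 75/2 = 55/2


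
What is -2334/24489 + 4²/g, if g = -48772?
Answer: -9518806/99531459 ≈ -0.095636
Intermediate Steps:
-2334/24489 + 4²/g = -2334/24489 + 4²/(-48772) = -2334*1/24489 + 16*(-1/48772) = -778/8163 - 4/12193 = -9518806/99531459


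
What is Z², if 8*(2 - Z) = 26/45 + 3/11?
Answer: 56235001/15681600 ≈ 3.5860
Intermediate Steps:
Z = 7499/3960 (Z = 2 - (26/45 + 3/11)/8 = 2 - ⅛*421/495 = 2 - 421/3960 = 7499/3960 ≈ 1.8937)
Z² = (7499/3960)² = 56235001/15681600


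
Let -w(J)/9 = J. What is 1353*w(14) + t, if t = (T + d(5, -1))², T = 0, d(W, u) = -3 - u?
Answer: -170474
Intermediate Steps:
w(J) = -9*J
t = 4 (t = (0 + (-3 - 1*(-1)))² = (0 + (-3 + 1))² = (0 - 2)² = (-2)² = 4)
1353*w(14) + t = 1353*(-9*14) + 4 = 1353*(-126) + 4 = -170478 + 4 = -170474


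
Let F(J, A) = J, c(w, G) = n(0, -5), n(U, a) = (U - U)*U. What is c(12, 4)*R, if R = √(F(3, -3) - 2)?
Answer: 0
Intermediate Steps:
n(U, a) = 0 (n(U, a) = 0*U = 0)
c(w, G) = 0
R = 1 (R = √(3 - 2) = √1 = 1)
c(12, 4)*R = 0*1 = 0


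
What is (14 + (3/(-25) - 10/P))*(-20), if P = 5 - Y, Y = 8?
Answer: -5164/15 ≈ -344.27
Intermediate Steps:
P = -3 (P = 5 - 1*8 = 5 - 8 = -3)
(14 + (3/(-25) - 10/P))*(-20) = (14 + (3/(-25) - 10/(-3)))*(-20) = (14 + (3*(-1/25) - 10*(-⅓)))*(-20) = (14 + (-3/25 + 10/3))*(-20) = (14 + 241/75)*(-20) = (1291/75)*(-20) = -5164/15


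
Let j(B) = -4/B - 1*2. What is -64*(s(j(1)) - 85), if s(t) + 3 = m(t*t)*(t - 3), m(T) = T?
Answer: 26368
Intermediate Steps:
j(B) = -2 - 4/B (j(B) = -4/B - 2 = -2 - 4/B)
s(t) = -3 + t**2*(-3 + t) (s(t) = -3 + (t*t)*(t - 3) = -3 + t**2*(-3 + t))
-64*(s(j(1)) - 85) = -64*((-3 + (-2 - 4/1)**3 - 3*(-2 - 4/1)**2) - 85) = -64*((-3 + (-2 - 4*1)**3 - 3*(-2 - 4*1)**2) - 85) = -64*((-3 + (-2 - 4)**3 - 3*(-2 - 4)**2) - 85) = -64*((-3 + (-6)**3 - 3*(-6)**2) - 85) = -64*((-3 - 216 - 3*36) - 85) = -64*((-3 - 216 - 108) - 85) = -64*(-327 - 85) = -64*(-412) = 26368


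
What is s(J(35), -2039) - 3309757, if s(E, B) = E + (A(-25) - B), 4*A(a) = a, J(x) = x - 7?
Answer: -13230785/4 ≈ -3.3077e+6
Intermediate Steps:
J(x) = -7 + x
A(a) = a/4
s(E, B) = -25/4 + E - B (s(E, B) = E + ((¼)*(-25) - B) = E + (-25/4 - B) = -25/4 + E - B)
s(J(35), -2039) - 3309757 = (-25/4 + (-7 + 35) - 1*(-2039)) - 3309757 = (-25/4 + 28 + 2039) - 3309757 = 8243/4 - 3309757 = -13230785/4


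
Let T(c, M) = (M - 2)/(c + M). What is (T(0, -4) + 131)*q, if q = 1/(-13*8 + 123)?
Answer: 265/38 ≈ 6.9737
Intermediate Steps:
q = 1/19 (q = 1/(-104 + 123) = 1/19 ≈ 0.052632)
T(c, M) = (-2 + M)/(M + c)
(T(0, -4) + 131)*q = ((-2 - 4)/(-4 + 0) + 131)*(1/19) = (-6/(-4) + 131)*(1/19) = (-¼*(-6) + 131)*(1/19) = (3/2 + 131)*(1/19) = (265/2)*(1/19) = 265/38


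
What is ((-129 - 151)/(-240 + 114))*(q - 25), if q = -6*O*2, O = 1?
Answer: -740/9 ≈ -82.222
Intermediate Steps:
q = -12 (q = -6*1*2 = -6*2 = -12)
((-129 - 151)/(-240 + 114))*(q - 25) = ((-129 - 151)/(-240 + 114))*(-12 - 25) = -280/(-126)*(-37) = -280*(-1/126)*(-37) = (20/9)*(-37) = -740/9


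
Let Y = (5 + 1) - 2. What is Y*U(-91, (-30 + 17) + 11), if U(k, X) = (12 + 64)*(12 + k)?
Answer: -24016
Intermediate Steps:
U(k, X) = 912 + 76*k (U(k, X) = 76*(12 + k) = 912 + 76*k)
Y = 4 (Y = 6 - 2 = 4)
Y*U(-91, (-30 + 17) + 11) = 4*(912 + 76*(-91)) = 4*(912 - 6916) = 4*(-6004) = -24016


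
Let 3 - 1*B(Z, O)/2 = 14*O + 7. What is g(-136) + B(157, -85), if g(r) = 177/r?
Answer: 322415/136 ≈ 2370.7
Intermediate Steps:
B(Z, O) = -8 - 28*O (B(Z, O) = 6 - 2*(14*O + 7) = 6 - 2*(7 + 14*O) = 6 + (-14 - 28*O) = -8 - 28*O)
g(-136) + B(157, -85) = 177/(-136) + (-8 - 28*(-85)) = 177*(-1/136) + (-8 + 2380) = -177/136 + 2372 = 322415/136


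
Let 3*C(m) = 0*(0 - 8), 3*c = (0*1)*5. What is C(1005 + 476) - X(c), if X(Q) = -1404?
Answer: 1404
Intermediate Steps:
c = 0 (c = ((0*1)*5)/3 = (0*5)/3 = (⅓)*0 = 0)
C(m) = 0 (C(m) = (0*(0 - 8))/3 = (0*(-8))/3 = (⅓)*0 = 0)
C(1005 + 476) - X(c) = 0 - 1*(-1404) = 0 + 1404 = 1404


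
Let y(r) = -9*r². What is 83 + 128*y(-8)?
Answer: -73645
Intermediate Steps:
83 + 128*y(-8) = 83 + 128*(-9*(-8)²) = 83 + 128*(-9*64) = 83 + 128*(-576) = 83 - 73728 = -73645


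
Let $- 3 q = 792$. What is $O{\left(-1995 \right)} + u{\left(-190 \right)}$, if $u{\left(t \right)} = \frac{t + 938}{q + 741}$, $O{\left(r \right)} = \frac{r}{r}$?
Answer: $\frac{1225}{477} \approx 2.5681$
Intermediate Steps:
$q = -264$ ($q = \left(- \frac{1}{3}\right) 792 = -264$)
$O{\left(r \right)} = 1$
$u{\left(t \right)} = \frac{938}{477} + \frac{t}{477}$ ($u{\left(t \right)} = \frac{t + 938}{-264 + 741} = \frac{938 + t}{477} = \left(938 + t\right) \frac{1}{477} = \frac{938}{477} + \frac{t}{477}$)
$O{\left(-1995 \right)} + u{\left(-190 \right)} = 1 + \left(\frac{938}{477} + \frac{1}{477} \left(-190\right)\right) = 1 + \left(\frac{938}{477} - \frac{190}{477}\right) = 1 + \frac{748}{477} = \frac{1225}{477}$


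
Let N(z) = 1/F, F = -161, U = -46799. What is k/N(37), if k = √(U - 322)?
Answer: -161*I*√47121 ≈ -34949.0*I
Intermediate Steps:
N(z) = -1/161 (N(z) = 1/(-161) = -1/161)
k = I*√47121 (k = √(-46799 - 322) = √(-47121) = I*√47121 ≈ 217.07*I)
k/N(37) = (I*√47121)/(-1/161) = (I*√47121)*(-161) = -161*I*√47121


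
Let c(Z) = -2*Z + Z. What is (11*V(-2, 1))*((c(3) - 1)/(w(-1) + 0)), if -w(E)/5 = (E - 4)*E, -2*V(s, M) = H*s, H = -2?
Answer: -88/25 ≈ -3.5200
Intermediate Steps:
c(Z) = -Z
V(s, M) = s (V(s, M) = -(-1)*s = s)
w(E) = -5*E*(-4 + E) (w(E) = -5*(E - 4)*E = -5*(-4 + E)*E = -5*E*(-4 + E))
(11*V(-2, 1))*((c(3) - 1)/(w(-1) + 0)) = (11*(-2))*((-1*3 - 1)/(5*(-1)*(4 - 1*(-1)) + 0)) = -22*(-3 - 1)/(5*(-1)*(4 + 1) + 0) = -(-88)/(5*(-1)*5 + 0) = -(-88)/(-25 + 0) = -(-88)/(-25) = -(-88)*(-1)/25 = -22*4/25 = -88/25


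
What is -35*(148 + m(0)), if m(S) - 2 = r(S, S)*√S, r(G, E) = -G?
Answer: -5250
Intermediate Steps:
m(S) = 2 - S^(3/2) (m(S) = 2 + (-S)*√S = 2 - S^(3/2))
-35*(148 + m(0)) = -35*(148 + (2 - 0^(3/2))) = -35*(148 + (2 - 1*0)) = -35*(148 + (2 + 0)) = -35*(148 + 2) = -35*150 = -5250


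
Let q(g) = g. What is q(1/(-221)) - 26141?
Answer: -5777162/221 ≈ -26141.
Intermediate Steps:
q(1/(-221)) - 26141 = 1/(-221) - 26141 = -1/221 - 26141 = -5777162/221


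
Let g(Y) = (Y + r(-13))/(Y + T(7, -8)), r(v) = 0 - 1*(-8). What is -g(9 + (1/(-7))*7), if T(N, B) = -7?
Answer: -16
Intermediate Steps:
r(v) = 8 (r(v) = 0 + 8 = 8)
g(Y) = (8 + Y)/(-7 + Y) (g(Y) = (Y + 8)/(Y - 7) = (8 + Y)/(-7 + Y))
-g(9 + (1/(-7))*7) = -(8 + (9 + (1/(-7))*7))/(-7 + (9 + (1/(-7))*7)) = -(8 + (9 + (1*(-⅐))*7))/(-7 + (9 + (1*(-⅐))*7)) = -(8 + (9 - ⅐*7))/(-7 + (9 - ⅐*7)) = -(8 + (9 - 1))/(-7 + (9 - 1)) = -(8 + 8)/(-7 + 8) = -16/1 = -16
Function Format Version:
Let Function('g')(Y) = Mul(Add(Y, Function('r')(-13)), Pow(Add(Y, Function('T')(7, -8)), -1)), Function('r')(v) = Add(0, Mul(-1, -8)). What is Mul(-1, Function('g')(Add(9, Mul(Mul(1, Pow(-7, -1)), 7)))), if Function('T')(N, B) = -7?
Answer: -16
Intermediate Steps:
Function('r')(v) = 8 (Function('r')(v) = Add(0, 8) = 8)
Function('g')(Y) = Mul(Pow(Add(-7, Y), -1), Add(8, Y)) (Function('g')(Y) = Mul(Add(Y, 8), Pow(Add(Y, -7), -1)) = Mul(Add(8, Y), Pow(Add(-7, Y), -1)) = Mul(Pow(Add(-7, Y), -1), Add(8, Y)))
Mul(-1, Function('g')(Add(9, Mul(Mul(1, Pow(-7, -1)), 7)))) = Mul(-1, Mul(Pow(Add(-7, Add(9, Mul(Mul(1, Pow(-7, -1)), 7))), -1), Add(8, Add(9, Mul(Mul(1, Pow(-7, -1)), 7))))) = Mul(-1, Mul(Pow(Add(-7, Add(9, Mul(Mul(1, Rational(-1, 7)), 7))), -1), Add(8, Add(9, Mul(Mul(1, Rational(-1, 7)), 7))))) = Mul(-1, Mul(Pow(Add(-7, Add(9, Mul(Rational(-1, 7), 7))), -1), Add(8, Add(9, Mul(Rational(-1, 7), 7))))) = Mul(-1, Mul(Pow(Add(-7, Add(9, -1)), -1), Add(8, Add(9, -1)))) = Mul(-1, Mul(Pow(Add(-7, 8), -1), Add(8, 8))) = Mul(-1, Mul(Pow(1, -1), 16)) = Mul(-1, Mul(1, 16)) = Mul(-1, 16) = -16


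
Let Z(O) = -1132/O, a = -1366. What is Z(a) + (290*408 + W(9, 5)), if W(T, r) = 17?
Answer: 80824737/683 ≈ 1.1834e+5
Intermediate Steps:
Z(a) + (290*408 + W(9, 5)) = -1132/(-1366) + (290*408 + 17) = -1132*(-1/1366) + (118320 + 17) = 566/683 + 118337 = 80824737/683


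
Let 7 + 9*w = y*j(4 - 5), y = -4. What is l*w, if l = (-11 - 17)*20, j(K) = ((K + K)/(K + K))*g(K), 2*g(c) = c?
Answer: 2800/9 ≈ 311.11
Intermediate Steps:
g(c) = c/2
j(K) = K/2 (j(K) = ((K + K)/(K + K))*(K/2) = ((2*K)/((2*K)))*(K/2) = ((2*K)*(1/(2*K)))*(K/2) = 1*(K/2) = K/2)
l = -560 (l = -28*20 = -560)
w = -5/9 (w = -7/9 + (-2*(4 - 5))/9 = -7/9 + (-2*(-1))/9 = -7/9 + (-4*(-½))/9 = -7/9 + (⅑)*2 = -7/9 + 2/9 = -5/9 ≈ -0.55556)
l*w = -560*(-5/9) = 2800/9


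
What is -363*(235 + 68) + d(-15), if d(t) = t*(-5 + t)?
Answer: -109689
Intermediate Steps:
-363*(235 + 68) + d(-15) = -363*(235 + 68) - 15*(-5 - 15) = -363*303 - 15*(-20) = -109989 + 300 = -109689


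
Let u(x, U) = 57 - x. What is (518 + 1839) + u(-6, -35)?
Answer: 2420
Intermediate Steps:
(518 + 1839) + u(-6, -35) = (518 + 1839) + (57 - 1*(-6)) = 2357 + (57 + 6) = 2357 + 63 = 2420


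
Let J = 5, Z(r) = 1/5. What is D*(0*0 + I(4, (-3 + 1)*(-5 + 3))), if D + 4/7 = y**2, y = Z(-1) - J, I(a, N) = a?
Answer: 15728/175 ≈ 89.874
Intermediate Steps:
Z(r) = 1/5
y = -24/5 (y = 1/5 - 1*5 = 1/5 - 5 = -24/5 ≈ -4.8000)
D = 3932/175 (D = -4/7 + (-24/5)**2 = -4/7 + 576/25 = 3932/175 ≈ 22.469)
D*(0*0 + I(4, (-3 + 1)*(-5 + 3))) = 3932*(0*0 + 4)/175 = 3932*(0 + 4)/175 = (3932/175)*4 = 15728/175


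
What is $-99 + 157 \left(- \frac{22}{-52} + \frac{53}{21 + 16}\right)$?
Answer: $\frac{185007}{962} \approx 192.31$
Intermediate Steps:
$-99 + 157 \left(- \frac{22}{-52} + \frac{53}{21 + 16}\right) = -99 + 157 \left(\left(-22\right) \left(- \frac{1}{52}\right) + \frac{53}{37}\right) = -99 + 157 \left(\frac{11}{26} + 53 \cdot \frac{1}{37}\right) = -99 + 157 \left(\frac{11}{26} + \frac{53}{37}\right) = -99 + 157 \cdot \frac{1785}{962} = -99 + \frac{280245}{962} = \frac{185007}{962}$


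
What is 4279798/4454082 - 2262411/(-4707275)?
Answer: 15111575121076/10483294423275 ≈ 1.4415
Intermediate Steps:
4279798/4454082 - 2262411/(-4707275) = 4279798*(1/4454082) - 2262411*(-1/4707275) = 2139899/2227041 + 2262411/4707275 = 15111575121076/10483294423275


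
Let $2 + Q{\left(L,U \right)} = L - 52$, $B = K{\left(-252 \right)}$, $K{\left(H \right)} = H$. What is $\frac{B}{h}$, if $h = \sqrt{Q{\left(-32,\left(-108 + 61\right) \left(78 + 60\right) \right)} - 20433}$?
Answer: $\frac{252 i \sqrt{71}}{1207} \approx 1.7592 i$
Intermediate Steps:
$B = -252$
$Q{\left(L,U \right)} = -54 + L$ ($Q{\left(L,U \right)} = -2 + \left(L - 52\right) = -2 + \left(-52 + L\right) = -54 + L$)
$h = 17 i \sqrt{71}$ ($h = \sqrt{\left(-54 - 32\right) - 20433} = \sqrt{-86 - 20433} = \sqrt{-20519} = 17 i \sqrt{71} \approx 143.24 i$)
$\frac{B}{h} = - \frac{252}{17 i \sqrt{71}} = - 252 \left(- \frac{i \sqrt{71}}{1207}\right) = \frac{252 i \sqrt{71}}{1207}$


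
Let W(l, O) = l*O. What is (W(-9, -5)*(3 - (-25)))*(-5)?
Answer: -6300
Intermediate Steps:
W(l, O) = O*l
(W(-9, -5)*(3 - (-25)))*(-5) = ((-5*(-9))*(3 - (-25)))*(-5) = (45*(3 - 5*(-5)))*(-5) = (45*(3 + 25))*(-5) = (45*28)*(-5) = 1260*(-5) = -6300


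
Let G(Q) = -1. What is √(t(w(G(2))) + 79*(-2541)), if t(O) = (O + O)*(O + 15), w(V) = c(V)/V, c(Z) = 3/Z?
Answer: I*√200631 ≈ 447.92*I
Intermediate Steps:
w(V) = 3/V² (w(V) = (3/V)/V = 3/V²)
t(O) = 2*O*(15 + O) (t(O) = (2*O)*(15 + O) = 2*O*(15 + O))
√(t(w(G(2))) + 79*(-2541)) = √(2*(3/(-1)²)*(15 + 3/(-1)²) + 79*(-2541)) = √(2*(3*1)*(15 + 3*1) - 200739) = √(2*3*(15 + 3) - 200739) = √(2*3*18 - 200739) = √(108 - 200739) = √(-200631) = I*√200631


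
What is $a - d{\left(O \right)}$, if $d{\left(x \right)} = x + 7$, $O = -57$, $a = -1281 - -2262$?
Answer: $1031$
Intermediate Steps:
$a = 981$ ($a = -1281 + 2262 = 981$)
$d{\left(x \right)} = 7 + x$
$a - d{\left(O \right)} = 981 - \left(7 - 57\right) = 981 - -50 = 981 + 50 = 1031$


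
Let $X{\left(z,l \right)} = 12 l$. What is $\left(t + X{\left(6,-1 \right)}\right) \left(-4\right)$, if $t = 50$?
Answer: $-152$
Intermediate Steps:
$\left(t + X{\left(6,-1 \right)}\right) \left(-4\right) = \left(50 + 12 \left(-1\right)\right) \left(-4\right) = \left(50 - 12\right) \left(-4\right) = 38 \left(-4\right) = -152$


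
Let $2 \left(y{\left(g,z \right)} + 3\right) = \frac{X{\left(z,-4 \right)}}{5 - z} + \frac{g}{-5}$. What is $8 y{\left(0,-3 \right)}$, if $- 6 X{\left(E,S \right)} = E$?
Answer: $- \frac{95}{4} \approx -23.75$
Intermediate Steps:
$X{\left(E,S \right)} = - \frac{E}{6}$
$y{\left(g,z \right)} = -3 - \frac{g}{10} - \frac{z}{12 \left(5 - z\right)}$ ($y{\left(g,z \right)} = -3 + \frac{\frac{\left(- \frac{1}{6}\right) z}{5 - z} + \frac{g}{-5}}{2} = -3 + \frac{- \frac{z}{6 \left(5 - z\right)} + g \left(- \frac{1}{5}\right)}{2} = -3 + \frac{- \frac{z}{6 \left(5 - z\right)} - \frac{g}{5}}{2} = -3 + \frac{- \frac{g}{5} - \frac{z}{6 \left(5 - z\right)}}{2} = -3 - \left(\frac{g}{10} + \frac{z}{12 \left(5 - z\right)}\right) = -3 - \frac{g}{10} - \frac{z}{12 \left(5 - z\right)}$)
$8 y{\left(0,-3 \right)} = 8 \frac{900 - -525 + 30 \cdot 0 - 0 \left(-3\right)}{60 \left(-5 - 3\right)} = 8 \frac{900 + 525 + 0 + 0}{60 \left(-8\right)} = 8 \cdot \frac{1}{60} \left(- \frac{1}{8}\right) 1425 = 8 \left(- \frac{95}{32}\right) = - \frac{95}{4}$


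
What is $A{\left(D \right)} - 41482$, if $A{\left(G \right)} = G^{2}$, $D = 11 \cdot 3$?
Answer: $-40393$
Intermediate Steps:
$D = 33$
$A{\left(D \right)} - 41482 = 33^{2} - 41482 = 1089 - 41482 = -40393$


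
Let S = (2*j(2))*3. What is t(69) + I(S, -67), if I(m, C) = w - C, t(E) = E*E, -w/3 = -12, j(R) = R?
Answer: 4864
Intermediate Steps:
w = 36 (w = -3*(-12) = 36)
S = 12 (S = (2*2)*3 = 4*3 = 12)
t(E) = E²
I(m, C) = 36 - C
t(69) + I(S, -67) = 69² + (36 - 1*(-67)) = 4761 + (36 + 67) = 4761 + 103 = 4864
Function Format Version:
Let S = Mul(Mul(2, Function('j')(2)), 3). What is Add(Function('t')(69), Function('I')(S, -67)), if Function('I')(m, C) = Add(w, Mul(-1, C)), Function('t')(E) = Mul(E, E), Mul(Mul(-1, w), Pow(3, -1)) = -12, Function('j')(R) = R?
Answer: 4864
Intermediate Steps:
w = 36 (w = Mul(-3, -12) = 36)
S = 12 (S = Mul(Mul(2, 2), 3) = Mul(4, 3) = 12)
Function('t')(E) = Pow(E, 2)
Function('I')(m, C) = Add(36, Mul(-1, C))
Add(Function('t')(69), Function('I')(S, -67)) = Add(Pow(69, 2), Add(36, Mul(-1, -67))) = Add(4761, Add(36, 67)) = Add(4761, 103) = 4864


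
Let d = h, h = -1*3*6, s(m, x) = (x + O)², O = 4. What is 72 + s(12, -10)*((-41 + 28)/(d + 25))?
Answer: 36/7 ≈ 5.1429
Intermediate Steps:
s(m, x) = (4 + x)² (s(m, x) = (x + 4)² = (4 + x)²)
h = -18 (h = -3*6 = -18)
d = -18
72 + s(12, -10)*((-41 + 28)/(d + 25)) = 72 + (4 - 10)²*((-41 + 28)/(-18 + 25)) = 72 + (-6)²*(-13/7) = 72 + 36*(-13*⅐) = 72 + 36*(-13/7) = 72 - 468/7 = 36/7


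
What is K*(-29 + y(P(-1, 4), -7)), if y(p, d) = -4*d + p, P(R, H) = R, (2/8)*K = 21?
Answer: -168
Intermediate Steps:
K = 84 (K = 4*21 = 84)
y(p, d) = p - 4*d
K*(-29 + y(P(-1, 4), -7)) = 84*(-29 + (-1 - 4*(-7))) = 84*(-29 + (-1 + 28)) = 84*(-29 + 27) = 84*(-2) = -168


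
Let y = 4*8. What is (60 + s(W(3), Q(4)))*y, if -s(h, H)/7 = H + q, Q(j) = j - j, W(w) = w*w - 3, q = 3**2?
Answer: -96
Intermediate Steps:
q = 9
W(w) = -3 + w**2 (W(w) = w**2 - 3 = -3 + w**2)
y = 32
Q(j) = 0
s(h, H) = -63 - 7*H (s(h, H) = -7*(H + 9) = -7*(9 + H) = -63 - 7*H)
(60 + s(W(3), Q(4)))*y = (60 + (-63 - 7*0))*32 = (60 + (-63 + 0))*32 = (60 - 63)*32 = -3*32 = -96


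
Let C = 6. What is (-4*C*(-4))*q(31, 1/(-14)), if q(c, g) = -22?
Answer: -2112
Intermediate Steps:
(-4*C*(-4))*q(31, 1/(-14)) = (-4*6*(-4))*(-22) = -24*(-4)*(-22) = 96*(-22) = -2112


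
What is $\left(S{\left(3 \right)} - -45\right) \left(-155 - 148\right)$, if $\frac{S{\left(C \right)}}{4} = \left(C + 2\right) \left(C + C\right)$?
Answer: $-49995$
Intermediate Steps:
$S{\left(C \right)} = 8 C \left(2 + C\right)$ ($S{\left(C \right)} = 4 \left(C + 2\right) \left(C + C\right) = 4 \left(2 + C\right) 2 C = 4 \cdot 2 C \left(2 + C\right) = 8 C \left(2 + C\right)$)
$\left(S{\left(3 \right)} - -45\right) \left(-155 - 148\right) = \left(8 \cdot 3 \left(2 + 3\right) - -45\right) \left(-155 - 148\right) = \left(8 \cdot 3 \cdot 5 + 45\right) \left(-303\right) = \left(120 + 45\right) \left(-303\right) = 165 \left(-303\right) = -49995$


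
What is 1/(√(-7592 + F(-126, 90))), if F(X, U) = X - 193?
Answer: -I*√879/2637 ≈ -0.011243*I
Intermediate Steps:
F(X, U) = -193 + X
1/(√(-7592 + F(-126, 90))) = 1/(√(-7592 + (-193 - 126))) = 1/(√(-7592 - 319)) = 1/(√(-7911)) = 1/(3*I*√879) = -I*√879/2637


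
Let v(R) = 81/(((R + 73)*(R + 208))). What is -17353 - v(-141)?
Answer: -79060187/4556 ≈ -17353.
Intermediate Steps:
v(R) = 81/((73 + R)*(208 + R)) (v(R) = 81/(((73 + R)*(208 + R))) = 81*(1/((73 + R)*(208 + R))) = 81/((73 + R)*(208 + R)))
-17353 - v(-141) = -17353 - 81/(15184 + (-141)**2 + 281*(-141)) = -17353 - 81/(15184 + 19881 - 39621) = -17353 - 81/(-4556) = -17353 - 81*(-1)/4556 = -17353 - 1*(-81/4556) = -17353 + 81/4556 = -79060187/4556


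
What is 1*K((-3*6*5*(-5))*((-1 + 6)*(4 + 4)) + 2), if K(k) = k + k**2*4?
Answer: 1296306018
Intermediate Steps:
K(k) = k + 4*k**2
1*K((-3*6*5*(-5))*((-1 + 6)*(4 + 4)) + 2) = 1*(((-3*6*5*(-5))*((-1 + 6)*(4 + 4)) + 2)*(1 + 4*((-3*6*5*(-5))*((-1 + 6)*(4 + 4)) + 2))) = 1*(((-90*(-5))*(5*8) + 2)*(1 + 4*((-90*(-5))*(5*8) + 2))) = 1*((-3*(-150)*40 + 2)*(1 + 4*(-3*(-150)*40 + 2))) = 1*((450*40 + 2)*(1 + 4*(450*40 + 2))) = 1*((18000 + 2)*(1 + 4*(18000 + 2))) = 1*(18002*(1 + 4*18002)) = 1*(18002*(1 + 72008)) = 1*(18002*72009) = 1*1296306018 = 1296306018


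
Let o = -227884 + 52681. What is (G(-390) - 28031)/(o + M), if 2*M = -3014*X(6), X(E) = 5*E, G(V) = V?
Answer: 28421/220413 ≈ 0.12894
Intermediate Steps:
o = -175203
M = -45210 (M = (-15070*6)/2 = (-3014*30)/2 = (½)*(-90420) = -45210)
(G(-390) - 28031)/(o + M) = (-390 - 28031)/(-175203 - 45210) = -28421/(-220413) = -28421*(-1/220413) = 28421/220413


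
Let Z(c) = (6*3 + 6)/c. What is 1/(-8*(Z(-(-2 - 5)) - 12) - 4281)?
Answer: -7/29487 ≈ -0.00023739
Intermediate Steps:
Z(c) = 24/c (Z(c) = (18 + 6)/c = 24/c)
1/(-8*(Z(-(-2 - 5)) - 12) - 4281) = 1/(-8*(24/((-(-2 - 5))) - 12) - 4281) = 1/(-8*(24/((-1*(-7))) - 12) - 4281) = 1/(-8*(24/7 - 12) - 4281) = 1/(-8*(-60/7) - 4281) = 1/(480/7 - 4281) = 1/(-29487/7) = -7/29487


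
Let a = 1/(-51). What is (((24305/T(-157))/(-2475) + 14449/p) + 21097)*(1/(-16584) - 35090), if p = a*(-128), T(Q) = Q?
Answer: -155452551340904275913/164969671680 ≈ -9.4231e+8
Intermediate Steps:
a = -1/51 ≈ -0.019608
p = 128/51 (p = -1/51*(-128) = 128/51 ≈ 2.5098)
(((24305/T(-157))/(-2475) + 14449/p) + 21097)*(1/(-16584) - 35090) = (((24305/(-157))/(-2475) + 14449/(128/51)) + 21097)*(1/(-16584) - 35090) = (((24305*(-1/157))*(-1/2475) + 14449*(51/128)) + 21097)*(-1/16584 - 35090) = ((-24305/157*(-1/2475) + 736899/128) + 21097)*(-581932561/16584) = ((4861/77715 + 736899/128) + 21097)*(-581932561/16584) = (57268727993/9947520 + 21097)*(-581932561/16584) = (267131557433/9947520)*(-581932561/16584) = -155452551340904275913/164969671680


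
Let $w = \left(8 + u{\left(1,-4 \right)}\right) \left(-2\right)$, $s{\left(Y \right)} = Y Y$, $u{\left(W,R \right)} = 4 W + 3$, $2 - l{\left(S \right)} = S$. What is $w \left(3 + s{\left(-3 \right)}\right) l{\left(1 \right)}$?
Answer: $-360$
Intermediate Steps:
$l{\left(S \right)} = 2 - S$
$u{\left(W,R \right)} = 3 + 4 W$
$s{\left(Y \right)} = Y^{2}$
$w = -30$ ($w = \left(8 + \left(3 + 4 \cdot 1\right)\right) \left(-2\right) = \left(8 + \left(3 + 4\right)\right) \left(-2\right) = \left(8 + 7\right) \left(-2\right) = 15 \left(-2\right) = -30$)
$w \left(3 + s{\left(-3 \right)}\right) l{\left(1 \right)} = - 30 \left(3 + \left(-3\right)^{2}\right) \left(2 - 1\right) = - 30 \left(3 + 9\right) \left(2 - 1\right) = - 30 \cdot 12 \cdot 1 = \left(-30\right) 12 = -360$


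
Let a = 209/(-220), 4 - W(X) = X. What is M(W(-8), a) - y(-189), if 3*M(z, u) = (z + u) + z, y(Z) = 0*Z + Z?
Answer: 11801/60 ≈ 196.68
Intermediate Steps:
y(Z) = Z (y(Z) = 0 + Z = Z)
W(X) = 4 - X
a = -19/20 (a = 209*(-1/220) = -19/20 ≈ -0.95000)
M(z, u) = u/3 + 2*z/3 (M(z, u) = ((z + u) + z)/3 = ((u + z) + z)/3 = (u + 2*z)/3 = u/3 + 2*z/3)
M(W(-8), a) - y(-189) = ((1/3)*(-19/20) + 2*(4 - 1*(-8))/3) - 1*(-189) = (-19/60 + 2*(4 + 8)/3) + 189 = (-19/60 + (2/3)*12) + 189 = (-19/60 + 8) + 189 = 461/60 + 189 = 11801/60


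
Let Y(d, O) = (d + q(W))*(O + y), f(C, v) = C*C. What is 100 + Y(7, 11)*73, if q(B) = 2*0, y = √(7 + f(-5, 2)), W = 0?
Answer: 5721 + 2044*√2 ≈ 8611.7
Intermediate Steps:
f(C, v) = C²
y = 4*√2 (y = √(7 + (-5)²) = √(7 + 25) = √32 = 4*√2 ≈ 5.6569)
q(B) = 0
Y(d, O) = d*(O + 4*√2) (Y(d, O) = (d + 0)*(O + 4*√2) = d*(O + 4*√2))
100 + Y(7, 11)*73 = 100 + (7*(11 + 4*√2))*73 = 100 + (77 + 28*√2)*73 = 100 + (5621 + 2044*√2) = 5721 + 2044*√2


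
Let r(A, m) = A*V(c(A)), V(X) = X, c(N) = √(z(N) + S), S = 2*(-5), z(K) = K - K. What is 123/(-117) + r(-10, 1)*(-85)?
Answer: -41/39 + 850*I*√10 ≈ -1.0513 + 2687.9*I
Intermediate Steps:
z(K) = 0
S = -10
c(N) = I*√10 (c(N) = √(0 - 10) = √(-10) = I*√10)
r(A, m) = I*A*√10 (r(A, m) = A*(I*√10) = I*A*√10)
123/(-117) + r(-10, 1)*(-85) = 123/(-117) + (I*(-10)*√10)*(-85) = 123*(-1/117) - 10*I*√10*(-85) = -41/39 + 850*I*√10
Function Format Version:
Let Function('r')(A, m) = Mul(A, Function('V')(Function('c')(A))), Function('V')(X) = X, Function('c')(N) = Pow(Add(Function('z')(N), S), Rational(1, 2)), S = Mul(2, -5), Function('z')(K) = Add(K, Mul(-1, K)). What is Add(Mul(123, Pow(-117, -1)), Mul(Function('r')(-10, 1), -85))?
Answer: Add(Rational(-41, 39), Mul(850, I, Pow(10, Rational(1, 2)))) ≈ Add(-1.0513, Mul(2687.9, I))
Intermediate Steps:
Function('z')(K) = 0
S = -10
Function('c')(N) = Mul(I, Pow(10, Rational(1, 2))) (Function('c')(N) = Pow(Add(0, -10), Rational(1, 2)) = Pow(-10, Rational(1, 2)) = Mul(I, Pow(10, Rational(1, 2))))
Function('r')(A, m) = Mul(I, A, Pow(10, Rational(1, 2))) (Function('r')(A, m) = Mul(A, Mul(I, Pow(10, Rational(1, 2)))) = Mul(I, A, Pow(10, Rational(1, 2))))
Add(Mul(123, Pow(-117, -1)), Mul(Function('r')(-10, 1), -85)) = Add(Mul(123, Pow(-117, -1)), Mul(Mul(I, -10, Pow(10, Rational(1, 2))), -85)) = Add(Mul(123, Rational(-1, 117)), Mul(Mul(-10, I, Pow(10, Rational(1, 2))), -85)) = Add(Rational(-41, 39), Mul(850, I, Pow(10, Rational(1, 2))))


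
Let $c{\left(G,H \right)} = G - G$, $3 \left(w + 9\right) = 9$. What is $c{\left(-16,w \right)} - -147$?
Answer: $147$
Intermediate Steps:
$w = -6$ ($w = -9 + \frac{1}{3} \cdot 9 = -9 + 3 = -6$)
$c{\left(G,H \right)} = 0$
$c{\left(-16,w \right)} - -147 = 0 - -147 = 0 + 147 = 147$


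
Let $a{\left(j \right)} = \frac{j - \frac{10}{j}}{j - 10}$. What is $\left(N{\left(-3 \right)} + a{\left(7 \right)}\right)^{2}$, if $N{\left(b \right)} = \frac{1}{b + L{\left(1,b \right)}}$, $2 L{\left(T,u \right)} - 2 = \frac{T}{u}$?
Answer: $\frac{44521}{8281} \approx 5.3763$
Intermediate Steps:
$L{\left(T,u \right)} = 1 + \frac{T}{2 u}$ ($L{\left(T,u \right)} = 1 + \frac{T \frac{1}{u}}{2} = 1 + \frac{T}{2 u}$)
$a{\left(j \right)} = \frac{j - \frac{10}{j}}{-10 + j}$
$N{\left(b \right)} = \frac{1}{b + \frac{\frac{1}{2} + b}{b}}$ ($N{\left(b \right)} = \frac{1}{b + \frac{b + \frac{1}{2} \cdot 1}{b}} = \frac{1}{b + \frac{b + \frac{1}{2}}{b}} = \frac{1}{b + \frac{\frac{1}{2} + b}{b}}$)
$\left(N{\left(-3 \right)} + a{\left(7 \right)}\right)^{2} = \left(2 \left(-3\right) \frac{1}{1 + 2 \left(-3\right) + 2 \left(-3\right)^{2}} + \frac{-10 + 7^{2}}{7 \left(-10 + 7\right)}\right)^{2} = \left(2 \left(-3\right) \frac{1}{1 - 6 + 2 \cdot 9} + \frac{-10 + 49}{7 \left(-3\right)}\right)^{2} = \left(2 \left(-3\right) \frac{1}{1 - 6 + 18} + \frac{1}{7} \left(- \frac{1}{3}\right) 39\right)^{2} = \left(2 \left(-3\right) \frac{1}{13} - \frac{13}{7}\right)^{2} = \left(- \frac{6}{13} - \frac{13}{7}\right)^{2} = \left(- \frac{211}{91}\right)^{2} = \frac{44521}{8281}$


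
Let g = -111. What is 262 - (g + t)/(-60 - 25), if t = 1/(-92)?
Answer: 2038627/7820 ≈ 260.69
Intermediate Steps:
t = -1/92 ≈ -0.010870
262 - (g + t)/(-60 - 25) = 262 - (-111 - 1/92)/(-60 - 25) = 262 - (-10213)/(92*(-85)) = 262 - (-10213)*(-1)/(92*85) = 262 - 1*10213/7820 = 262 - 10213/7820 = 2038627/7820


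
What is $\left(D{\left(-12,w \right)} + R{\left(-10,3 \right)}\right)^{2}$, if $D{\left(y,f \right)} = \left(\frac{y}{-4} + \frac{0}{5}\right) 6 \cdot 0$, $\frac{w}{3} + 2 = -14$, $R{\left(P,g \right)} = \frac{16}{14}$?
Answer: $\frac{64}{49} \approx 1.3061$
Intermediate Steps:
$R{\left(P,g \right)} = \frac{8}{7}$ ($R{\left(P,g \right)} = 16 \cdot \frac{1}{14} = \frac{8}{7}$)
$w = -48$ ($w = -6 + 3 \left(-14\right) = -6 - 42 = -48$)
$D{\left(y,f \right)} = 0$ ($D{\left(y,f \right)} = \left(y \left(- \frac{1}{4}\right) + 0 \cdot \frac{1}{5}\right) 6 \cdot 0 = \left(- \frac{y}{4} + 0\right) 6 \cdot 0 = - \frac{y}{4} \cdot 6 \cdot 0 = - \frac{3 y}{2} \cdot 0 = 0$)
$\left(D{\left(-12,w \right)} + R{\left(-10,3 \right)}\right)^{2} = \left(0 + \frac{8}{7}\right)^{2} = \left(\frac{8}{7}\right)^{2} = \frac{64}{49}$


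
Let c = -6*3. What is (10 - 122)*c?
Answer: 2016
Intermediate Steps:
c = -18
(10 - 122)*c = (10 - 122)*(-18) = -112*(-18) = 2016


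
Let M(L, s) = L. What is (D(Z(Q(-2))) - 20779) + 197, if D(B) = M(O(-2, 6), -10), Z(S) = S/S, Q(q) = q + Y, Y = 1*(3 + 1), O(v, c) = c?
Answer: -20576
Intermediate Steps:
Y = 4 (Y = 1*4 = 4)
Q(q) = 4 + q (Q(q) = q + 4 = 4 + q)
Z(S) = 1
D(B) = 6
(D(Z(Q(-2))) - 20779) + 197 = (6 - 20779) + 197 = -20773 + 197 = -20576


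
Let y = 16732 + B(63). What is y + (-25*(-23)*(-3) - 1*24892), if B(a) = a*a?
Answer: -5916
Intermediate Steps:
B(a) = a²
y = 20701 (y = 16732 + 63² = 16732 + 3969 = 20701)
y + (-25*(-23)*(-3) - 1*24892) = 20701 + (-25*(-23)*(-3) - 1*24892) = 20701 + (575*(-3) - 24892) = 20701 + (-1725 - 24892) = 20701 - 26617 = -5916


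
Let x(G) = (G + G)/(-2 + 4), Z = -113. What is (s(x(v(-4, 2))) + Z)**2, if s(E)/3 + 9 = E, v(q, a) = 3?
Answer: 17161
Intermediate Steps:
x(G) = G (x(G) = (2*G)/2 = (2*G)*(1/2) = G)
s(E) = -27 + 3*E
(s(x(v(-4, 2))) + Z)**2 = ((-27 + 3*3) - 113)**2 = ((-27 + 9) - 113)**2 = (-18 - 113)**2 = (-131)**2 = 17161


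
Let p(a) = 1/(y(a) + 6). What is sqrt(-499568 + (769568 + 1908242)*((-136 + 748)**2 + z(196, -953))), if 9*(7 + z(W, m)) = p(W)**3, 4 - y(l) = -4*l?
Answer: sqrt(896889207493274049191117)/945654 ≈ 1.0015e+6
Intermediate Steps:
y(l) = 4 + 4*l (y(l) = 4 - (-4)*l = 4 + 4*l)
p(a) = 1/(10 + 4*a) (p(a) = 1/((4 + 4*a) + 6) = 1/(10 + 4*a))
z(W, m) = -7 + 1/(72*(5 + 2*W)**3) (z(W, m) = -7 + (1/(2*(5 + 2*W)))**3/9 = -7 + (1/(8*(5 + 2*W)**3))/9 = -7 + 1/(72*(5 + 2*W)**3))
sqrt(-499568 + (769568 + 1908242)*((-136 + 748)**2 + z(196, -953))) = sqrt(-499568 + (769568 + 1908242)*((-136 + 748)**2 + (-7 + 1/(72*(5 + 2*196)**3)))) = sqrt(-499568 + 2677810*(612**2 + (-7 + 1/(72*(5 + 392)**3)))) = sqrt(-499568 + 2677810*(374544 + (-7 + (1/72)/397**3))) = sqrt(-499568 + 2677810*(374544 + (-7 + (1/72)*(1/62570773)))) = sqrt(-499568 + 2677810*(374544 + (-7 + 1/4505095656))) = sqrt(-499568 + 2677810*(374544 - 31535669591/4505095656)) = sqrt(-499568 + 2677810*(1687325011711273/4505095656)) = sqrt(-499568 + 2259167894805281976065/2252547828) = sqrt(2259166769504468637761/2252547828) = sqrt(896889207493274049191117)/945654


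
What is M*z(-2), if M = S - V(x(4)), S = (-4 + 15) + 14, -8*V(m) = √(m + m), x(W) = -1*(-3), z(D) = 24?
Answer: 600 + 3*√6 ≈ 607.35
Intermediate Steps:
x(W) = 3
V(m) = -√2*√m/8 (V(m) = -√(m + m)/8 = -√2*√m/8)
S = 25 (S = 11 + 14 = 25)
M = 25 + √6/8 (M = 25 - (-1)*√2*√3/8 = 25 - (-1)*√6/8 = 25 + √6/8 ≈ 25.306)
M*z(-2) = (25 + √6/8)*24 = 600 + 3*√6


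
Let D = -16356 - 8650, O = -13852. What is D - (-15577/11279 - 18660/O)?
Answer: -976712453446/39059177 ≈ -25006.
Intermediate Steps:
D = -25006
D - (-15577/11279 - 18660/O) = -25006 - (-15577/11279 - 18660/(-13852)) = -25006 - (-15577*1/11279 - 18660*(-1/13852)) = -25006 - (-15577/11279 + 4665/3463) = -25006 - 1*(-1326616/39059177) = -25006 + 1326616/39059177 = -976712453446/39059177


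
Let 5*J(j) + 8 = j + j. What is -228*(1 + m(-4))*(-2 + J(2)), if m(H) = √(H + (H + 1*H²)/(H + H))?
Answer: 3192/5 + 1596*I*√22/5 ≈ 638.4 + 1497.2*I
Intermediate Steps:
m(H) = √(H + (H + H²)/(2*H)) (m(H) = √(H + (H + H²)/((2*H))) = √(H + (H + H²)*(1/(2*H))) = √(H + (H + H²)/(2*H)))
J(j) = -8/5 + 2*j/5 (J(j) = -8/5 + (j + j)/5 = -8/5 + (2*j)/5 = -8/5 + 2*j/5)
-228*(1 + m(-4))*(-2 + J(2)) = -228*(1 + √(2 + 6*(-4))/2)*(-2 + (-8/5 + (⅖)*2)) = -228*(1 + √(2 - 24)/2)*(-2 + (-8/5 + ⅘)) = -228*(1 + √(-22)/2)*(-2 - ⅘) = -228*(1 + (I*√22)/2)*(-14)/5 = -228*(1 + I*√22/2)*(-14)/5 = -228*(-14/5 - 7*I*√22/5) = 3192/5 + 1596*I*√22/5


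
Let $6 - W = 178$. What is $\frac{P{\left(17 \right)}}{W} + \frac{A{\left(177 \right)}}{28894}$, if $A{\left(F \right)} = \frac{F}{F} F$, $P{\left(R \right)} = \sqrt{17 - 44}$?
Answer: $\frac{177}{28894} - \frac{3 i \sqrt{3}}{172} \approx 0.0061258 - 0.03021 i$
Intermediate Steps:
$W = -172$ ($W = 6 - 178 = -172$)
$P{\left(R \right)} = 3 i \sqrt{3}$ ($P{\left(R \right)} = \sqrt{-27} = 3 i \sqrt{3}$)
$A{\left(F \right)} = F$ ($A{\left(F \right)} = 1 F = F$)
$\frac{P{\left(17 \right)}}{W} + \frac{A{\left(177 \right)}}{28894} = \frac{3 i \sqrt{3}}{-172} + \frac{177}{28894} = 3 i \sqrt{3} \left(- \frac{1}{172}\right) + 177 \cdot \frac{1}{28894} = - \frac{3 i \sqrt{3}}{172} + \frac{177}{28894} = \frac{177}{28894} - \frac{3 i \sqrt{3}}{172}$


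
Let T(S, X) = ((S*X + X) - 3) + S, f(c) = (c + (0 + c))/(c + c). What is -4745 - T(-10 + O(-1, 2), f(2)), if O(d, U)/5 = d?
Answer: -4713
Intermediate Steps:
O(d, U) = 5*d
f(c) = 1 (f(c) = (c + c)/((2*c)) = (2*c)*(1/(2*c)) = 1)
T(S, X) = -3 + S + X + S*X (T(S, X) = ((X + S*X) - 3) + S = (-3 + X + S*X) + S = -3 + S + X + S*X)
-4745 - T(-10 + O(-1, 2), f(2)) = -4745 - (-3 + (-10 + 5*(-1)) + 1 + (-10 + 5*(-1))*1) = -4745 - (-3 + (-10 - 5) + 1 + (-10 - 5)*1) = -4745 - (-3 - 15 + 1 - 15*1) = -4745 - (-3 - 15 + 1 - 15) = -4745 - 1*(-32) = -4745 + 32 = -4713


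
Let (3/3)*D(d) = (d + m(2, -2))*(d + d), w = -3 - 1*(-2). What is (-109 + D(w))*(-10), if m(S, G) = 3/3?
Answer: 1090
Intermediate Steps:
w = -1 (w = -3 + 2 = -1)
m(S, G) = 1 (m(S, G) = 3*(⅓) = 1)
D(d) = 2*d*(1 + d) (D(d) = (d + 1)*(d + d) = (1 + d)*(2*d) = 2*d*(1 + d))
(-109 + D(w))*(-10) = (-109 + 2*(-1)*(1 - 1))*(-10) = (-109 + 2*(-1)*0)*(-10) = (-109 + 0)*(-10) = -109*(-10) = 1090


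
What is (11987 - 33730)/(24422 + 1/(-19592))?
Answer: -425988856/478475823 ≈ -0.89030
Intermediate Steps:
(11987 - 33730)/(24422 + 1/(-19592)) = -21743/(24422 - 1/19592) = -21743/478475823/19592 = -21743*19592/478475823 = -425988856/478475823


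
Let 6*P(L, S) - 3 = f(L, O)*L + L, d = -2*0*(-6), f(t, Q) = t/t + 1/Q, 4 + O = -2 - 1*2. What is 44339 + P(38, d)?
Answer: 354811/8 ≈ 44351.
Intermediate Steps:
O = -8 (O = -4 + (-2 - 1*2) = -4 + (-2 - 2) = -4 - 4 = -8)
f(t, Q) = 1 + 1/Q
d = 0 (d = 0*(-6) = 0)
P(L, S) = ½ + 5*L/16 (P(L, S) = ½ + (((1 - 8)/(-8))*L + L)/6 = ½ + ((-⅛*(-7))*L + L)/6 = ½ + (7*L/8 + L)/6 = ½ + (15*L/8)/6 = ½ + 5*L/16)
44339 + P(38, d) = 44339 + (½ + (5/16)*38) = 44339 + (½ + 95/8) = 44339 + 99/8 = 354811/8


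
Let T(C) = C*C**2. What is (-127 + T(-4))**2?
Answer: 36481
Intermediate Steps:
T(C) = C**3
(-127 + T(-4))**2 = (-127 + (-4)**3)**2 = (-127 - 64)**2 = (-191)**2 = 36481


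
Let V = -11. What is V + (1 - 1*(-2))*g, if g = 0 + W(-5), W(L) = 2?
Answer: -5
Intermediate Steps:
g = 2 (g = 0 + 2 = 2)
V + (1 - 1*(-2))*g = -11 + (1 - 1*(-2))*2 = -11 + (1 + 2)*2 = -11 + 3*2 = -11 + 6 = -5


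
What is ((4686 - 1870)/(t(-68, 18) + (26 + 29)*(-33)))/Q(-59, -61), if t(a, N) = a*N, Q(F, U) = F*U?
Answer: -2816/10937361 ≈ -0.00025747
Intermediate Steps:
t(a, N) = N*a
((4686 - 1870)/(t(-68, 18) + (26 + 29)*(-33)))/Q(-59, -61) = ((4686 - 1870)/(18*(-68) + (26 + 29)*(-33)))/((-59*(-61))) = (2816/(-1224 + 55*(-33)))/3599 = (2816/(-1224 - 1815))*(1/3599) = (2816/(-3039))*(1/3599) = (2816*(-1/3039))*(1/3599) = -2816/3039*1/3599 = -2816/10937361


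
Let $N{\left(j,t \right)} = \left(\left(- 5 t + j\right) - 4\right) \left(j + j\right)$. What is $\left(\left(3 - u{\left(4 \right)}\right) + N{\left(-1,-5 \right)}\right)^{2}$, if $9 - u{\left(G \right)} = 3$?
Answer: $1849$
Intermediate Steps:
$u{\left(G \right)} = 6$ ($u{\left(G \right)} = 9 - 3 = 6$)
$N{\left(j,t \right)} = 2 j \left(-4 + j - 5 t\right)$ ($N{\left(j,t \right)} = \left(\left(j - 5 t\right) - 4\right) 2 j = \left(-4 + j - 5 t\right) 2 j = 2 j \left(-4 + j - 5 t\right)$)
$\left(\left(3 - u{\left(4 \right)}\right) + N{\left(-1,-5 \right)}\right)^{2} = \left(\left(3 - 6\right) + 2 \left(-1\right) \left(-4 - 1 - -25\right)\right)^{2} = \left(\left(3 - 6\right) + 2 \left(-1\right) \left(-4 - 1 + 25\right)\right)^{2} = \left(-3 + 2 \left(-1\right) 20\right)^{2} = \left(-3 - 40\right)^{2} = \left(-43\right)^{2} = 1849$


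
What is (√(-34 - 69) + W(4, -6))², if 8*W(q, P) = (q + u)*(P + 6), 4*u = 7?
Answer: -103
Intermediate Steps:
u = 7/4 (u = (¼)*7 = 7/4 ≈ 1.7500)
W(q, P) = (6 + P)*(7/4 + q)/8 (W(q, P) = ((q + 7/4)*(P + 6))/8 = ((7/4 + q)*(6 + P))/8 = ((6 + P)*(7/4 + q))/8 = (6 + P)*(7/4 + q)/8)
(√(-34 - 69) + W(4, -6))² = (√(-34 - 69) + (21/16 + (¾)*4 + (7/32)*(-6) + (⅛)*(-6)*4))² = (√(-103) + (21/16 + 3 - 21/16 - 3))² = (I*√103 + 0)² = (I*√103)² = -103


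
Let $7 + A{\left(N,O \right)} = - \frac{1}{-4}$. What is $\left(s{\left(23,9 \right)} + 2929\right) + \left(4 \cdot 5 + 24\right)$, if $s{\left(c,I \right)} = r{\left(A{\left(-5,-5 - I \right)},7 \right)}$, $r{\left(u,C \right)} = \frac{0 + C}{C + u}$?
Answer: $3001$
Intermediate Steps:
$A{\left(N,O \right)} = - \frac{27}{4}$ ($A{\left(N,O \right)} = -7 - \frac{1}{-4} = -7 - - \frac{1}{4} = -7 + \frac{1}{4} = - \frac{27}{4}$)
$r{\left(u,C \right)} = \frac{C}{C + u}$
$s{\left(c,I \right)} = 28$ ($s{\left(c,I \right)} = \frac{7}{7 - \frac{27}{4}} = 7 \frac{1}{\frac{1}{4}} = 7 \cdot 4 = 28$)
$\left(s{\left(23,9 \right)} + 2929\right) + \left(4 \cdot 5 + 24\right) = \left(28 + 2929\right) + \left(4 \cdot 5 + 24\right) = 2957 + \left(20 + 24\right) = 2957 + 44 = 3001$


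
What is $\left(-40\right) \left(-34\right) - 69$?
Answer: $1291$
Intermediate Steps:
$\left(-40\right) \left(-34\right) - 69 = 1360 - 69 = 1291$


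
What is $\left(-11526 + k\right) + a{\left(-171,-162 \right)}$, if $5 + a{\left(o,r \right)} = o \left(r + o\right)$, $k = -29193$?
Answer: $16219$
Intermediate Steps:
$a{\left(o,r \right)} = -5 + o \left(o + r\right)$ ($a{\left(o,r \right)} = -5 + o \left(r + o\right) = -5 + o \left(o + r\right)$)
$\left(-11526 + k\right) + a{\left(-171,-162 \right)} = \left(-11526 - 29193\right) - \left(-27697 - 29241\right) = -40719 + \left(-5 + 29241 + 27702\right) = -40719 + 56938 = 16219$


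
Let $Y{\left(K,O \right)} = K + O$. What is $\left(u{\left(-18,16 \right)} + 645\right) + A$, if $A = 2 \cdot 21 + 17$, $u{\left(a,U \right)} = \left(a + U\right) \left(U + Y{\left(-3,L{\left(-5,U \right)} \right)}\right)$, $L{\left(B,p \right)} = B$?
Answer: $688$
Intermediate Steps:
$u{\left(a,U \right)} = \left(-8 + U\right) \left(U + a\right)$ ($u{\left(a,U \right)} = \left(a + U\right) \left(U - 8\right) = \left(U + a\right) \left(U - 8\right) = \left(U + a\right) \left(-8 + U\right) = \left(-8 + U\right) \left(U + a\right)$)
$A = 59$ ($A = 42 + 17 = 59$)
$\left(u{\left(-18,16 \right)} + 645\right) + A = \left(\left(16^{2} - 128 - -144 + 16 \left(-18\right)\right) + 645\right) + 59 = \left(\left(256 - 128 + 144 - 288\right) + 645\right) + 59 = \left(-16 + 645\right) + 59 = 629 + 59 = 688$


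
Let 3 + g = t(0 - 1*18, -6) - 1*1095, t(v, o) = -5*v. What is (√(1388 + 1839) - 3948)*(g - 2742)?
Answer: 14805000 - 3750*√3227 ≈ 1.4592e+7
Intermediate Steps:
g = -1008 (g = -3 + (-5*(0 - 1*18) - 1*1095) = -3 + (-5*(0 - 18) - 1095) = -3 + (-5*(-18) - 1095) = -3 + (90 - 1095) = -3 - 1005 = -1008)
(√(1388 + 1839) - 3948)*(g - 2742) = (√(1388 + 1839) - 3948)*(-1008 - 2742) = (√3227 - 3948)*(-3750) = (-3948 + √3227)*(-3750) = 14805000 - 3750*√3227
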